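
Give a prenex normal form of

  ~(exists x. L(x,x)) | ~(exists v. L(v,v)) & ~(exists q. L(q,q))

forall x. forall v. forall q. (~L(x,x) | ~L(v,v) & ~L(q,q))

Move each ¬ inward, flipping quantifiers it crosses:
  (forall x. ~L(x,x)) | (forall v. ~L(v,v)) & (forall q. ~L(q,q))
Pull the quantifiers to the front (each side's bound variable is not free in the other side):
  forall x. forall v. forall q. (~L(x,x) | ~L(v,v) & ~L(q,q))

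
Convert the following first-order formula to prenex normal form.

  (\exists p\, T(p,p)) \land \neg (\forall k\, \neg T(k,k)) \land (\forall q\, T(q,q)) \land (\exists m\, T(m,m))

Move each ¬ inward, flipping quantifiers it crosses:
  (\exists p\, T(p,p)) \land (\exists k\, T(k,k)) \land (\forall q\, T(q,q)) \land (\exists m\, T(m,m))
Pull the quantifiers to the front (each side's bound variable is not free in the other side):
  \exists p\, \exists k\, \forall q\, \exists m\, (T(p,p) \land T(k,k) \land T(q,q) \land T(m,m))

\exists p\, \exists k\, \forall q\, \exists m\, (T(p,p) \land T(k,k) \land T(q,q) \land T(m,m))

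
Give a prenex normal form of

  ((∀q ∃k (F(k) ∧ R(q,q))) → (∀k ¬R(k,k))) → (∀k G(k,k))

∀q ∃k ∃w ∀v (F(k) ∧ R(q,q) ∧ R(w,w) ∨ G(v,v))

First replace A → B with ¬A ∨ B.
  ¬(¬(∀q ∃k (F(k) ∧ R(q,q))) ∨ (∀k ¬R(k,k))) ∨ (∀k G(k,k))
Push ¬ through the quantifiers and connectives to reach negation normal form:
  (∀q ∃k (F(k) ∧ R(q,q))) ∧ (∃k R(k,k)) ∨ (∀k G(k,k))
Rename bound variables to avoid capture: k↦w, k↦v.
  (∀q ∃k (F(k) ∧ R(q,q))) ∧ (∃w R(w,w)) ∨ (∀v G(v,v))
Extract every quantifier outward, since the variables are now distinct and don't occur free across branches:
  ∀q ∃k ∃w ∀v (F(k) ∧ R(q,q) ∧ R(w,w) ∨ G(v,v))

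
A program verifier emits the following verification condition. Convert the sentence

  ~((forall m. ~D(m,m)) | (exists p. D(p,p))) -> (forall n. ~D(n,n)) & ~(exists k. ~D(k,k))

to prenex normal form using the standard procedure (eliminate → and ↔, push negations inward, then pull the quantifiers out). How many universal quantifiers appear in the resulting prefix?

Rewrite implications/biconditionals: A → B as ¬A ∨ B.
  ~~((forall m. ~D(m,m)) | (exists p. D(p,p))) | (forall n. ~D(n,n)) & ~(exists k. ~D(k,k))
Move each ¬ inward, flipping quantifiers it crosses:
  (forall m. ~D(m,m)) | (exists p. D(p,p)) | (forall n. ~D(n,n)) & (forall k. D(k,k))
All bound variables are already distinct, so no renaming is needed.
Pull the quantifiers to the front (each side's bound variable is not free in the other side):
  forall m. exists p. forall n. forall k. (~D(m,m) | D(p,p) | ~D(n,n) & D(k,k))
The prefix is forall m exists p forall n forall k: 3 universal, 1 existential.

3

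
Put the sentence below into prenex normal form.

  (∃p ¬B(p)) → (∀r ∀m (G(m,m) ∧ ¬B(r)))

First replace A → B with ¬A ∨ B.
  ¬(∃p ¬B(p)) ∨ (∀r ∀m (G(m,m) ∧ ¬B(r)))
Push ¬ through the quantifiers and connectives to reach negation normal form:
  (∀p B(p)) ∨ (∀r ∀m (G(m,m) ∧ ¬B(r)))
All bound variables are already distinct, so no renaming is needed.
Extract every quantifier outward, since the variables are now distinct and don't occur free across branches:
  ∀p ∀r ∀m (B(p) ∨ G(m,m) ∧ ¬B(r))

∀p ∀r ∀m (B(p) ∨ G(m,m) ∧ ¬B(r))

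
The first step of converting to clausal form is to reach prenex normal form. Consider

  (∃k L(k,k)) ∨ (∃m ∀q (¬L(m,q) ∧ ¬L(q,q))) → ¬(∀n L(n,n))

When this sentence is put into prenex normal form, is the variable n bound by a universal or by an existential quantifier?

existential

First replace A → B with ¬A ∨ B.
  ¬((∃k L(k,k)) ∨ (∃m ∀q (¬L(m,q) ∧ ¬L(q,q)))) ∨ ¬(∀n L(n,n))
Push ¬ through the quantifiers and connectives to reach negation normal form:
  (∀k ¬L(k,k)) ∧ (∀m ∃q (L(m,q) ∨ L(q,q))) ∨ (∃n ¬L(n,n))
Extract every quantifier outward, since the variables are now distinct and don't occur free across branches:
  ∀k ∀m ∃q ∃n (¬L(k,k) ∧ (L(m,q) ∨ L(q,q)) ∨ ¬L(n,n))
The quantifier ∀n sits under an odd number of negations (counting the antecedent side of each →), so it flips to ∃n.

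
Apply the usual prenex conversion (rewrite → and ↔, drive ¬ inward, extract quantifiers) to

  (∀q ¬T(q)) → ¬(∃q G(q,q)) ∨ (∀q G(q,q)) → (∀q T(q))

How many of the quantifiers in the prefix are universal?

1

Eliminate → and ↔ using ¬ and ∨.
  ¬(∀q ¬T(q)) ∨ ¬(¬(∃q G(q,q)) ∨ (∀q G(q,q))) ∨ (∀q T(q))
Drive negations inward (¬∀x A ≡ ∃x ¬A, ¬∃x A ≡ ∀x ¬A, De Morgan for ∧/∨):
  (∃q T(q)) ∨ (∃q G(q,q)) ∧ (∃q ¬G(q,q)) ∨ (∀q T(q))
Give each quantifier a distinct variable: q↦u1, q↦y, q↦y1.
  (∃q T(q)) ∨ (∃u1 G(u1,u1)) ∧ (∃y ¬G(y,y)) ∨ (∀y1 T(y1))
Finally move all quantifiers to the prefix:
  ∃q ∃u1 ∃y ∀y1 (T(q) ∨ G(u1,u1) ∧ ¬G(y,y) ∨ T(y1))
The prefix is ∃q ∃u1 ∃y ∀y1: 1 universal, 3 existential.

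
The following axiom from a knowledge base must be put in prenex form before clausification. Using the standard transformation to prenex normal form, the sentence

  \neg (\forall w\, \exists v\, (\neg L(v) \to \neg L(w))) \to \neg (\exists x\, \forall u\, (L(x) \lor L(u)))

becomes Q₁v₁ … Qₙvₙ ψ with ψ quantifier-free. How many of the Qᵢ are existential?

2

First replace A → B with ¬A ∨ B.
  \neg \neg (\forall w\, \exists v\, (\neg \neg L(v) \lor \neg L(w))) \lor \neg (\exists x\, \forall u\, (L(x) \lor L(u)))
Move each ¬ inward, flipping quantifiers it crosses:
  (\forall w\, \exists v\, (L(v) \lor \neg L(w))) \lor (\forall x\, \exists u\, (\neg L(x) \land \neg L(u)))
All bound variables are already distinct, so no renaming is needed.
Pull the quantifiers to the front (each side's bound variable is not free in the other side):
  \forall w\, \exists v\, \forall x\, \exists u\, (L(v) \lor \neg L(w) \lor \neg L(x) \land \neg L(u))
The prefix is \forall w \exists v \forall x \exists u: 2 universal, 2 existential.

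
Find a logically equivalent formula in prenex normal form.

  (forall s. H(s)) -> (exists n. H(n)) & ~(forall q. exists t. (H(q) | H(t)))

exists s. exists n. exists q. forall t. (~H(s) | H(n) & ~H(q) & ~H(t))

First replace A → B with ¬A ∨ B.
  ~(forall s. H(s)) | (exists n. H(n)) & ~(forall q. exists t. (H(q) | H(t)))
Drive negations inward (¬∀x A ≡ ∃x ¬A, ¬∃x A ≡ ∀x ¬A, De Morgan for ∧/∨):
  (exists s. ~H(s)) | (exists n. H(n)) & (exists q. forall t. (~H(q) & ~H(t)))
All bound variables are already distinct, so no renaming is needed.
Finally move all quantifiers to the prefix:
  exists s. exists n. exists q. forall t. (~H(s) | H(n) & ~H(q) & ~H(t))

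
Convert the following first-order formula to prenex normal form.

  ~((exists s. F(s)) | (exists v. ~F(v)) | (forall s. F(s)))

Move each ¬ inward, flipping quantifiers it crosses:
  (forall s. ~F(s)) & (forall v. F(v)) & (exists s. ~F(s))
Standardize variables apart so no two quantifiers bind the same name: s↦y1.
  (forall s. ~F(s)) & (forall v. F(v)) & (exists y1. ~F(y1))
Finally move all quantifiers to the prefix:
  forall s. forall v. exists y1. (~F(s) & F(v) & ~F(y1))

forall s. forall v. exists y1. (~F(s) & F(v) & ~F(y1))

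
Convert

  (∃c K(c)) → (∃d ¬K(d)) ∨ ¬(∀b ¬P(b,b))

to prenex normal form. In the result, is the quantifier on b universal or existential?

Eliminate → and ↔ using ¬ and ∨.
  ¬(∃c K(c)) ∨ (∃d ¬K(d)) ∨ ¬(∀b ¬P(b,b))
Move each ¬ inward, flipping quantifiers it crosses:
  (∀c ¬K(c)) ∨ (∃d ¬K(d)) ∨ (∃b P(b,b))
All bound variables are already distinct, so no renaming is needed.
Pull the quantifiers to the front (each side's bound variable is not free in the other side):
  ∀c ∃d ∃b (¬K(c) ∨ ¬K(d) ∨ P(b,b))
The quantifier ∀b sits under an odd number of negations (counting the antecedent side of each →), so it flips to ∃b.

existential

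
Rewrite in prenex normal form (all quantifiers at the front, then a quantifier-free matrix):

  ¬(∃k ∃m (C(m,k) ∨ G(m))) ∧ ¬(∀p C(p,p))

Drive negations inward (¬∀x A ≡ ∃x ¬A, ¬∃x A ≡ ∀x ¬A, De Morgan for ∧/∨):
  (∀k ∀m (¬C(m,k) ∧ ¬G(m))) ∧ (∃p ¬C(p,p))
All bound variables are already distinct, so no renaming is needed.
Finally move all quantifiers to the prefix:
  ∀k ∀m ∃p (¬C(m,k) ∧ ¬G(m) ∧ ¬C(p,p))

∀k ∀m ∃p (¬C(m,k) ∧ ¬G(m) ∧ ¬C(p,p))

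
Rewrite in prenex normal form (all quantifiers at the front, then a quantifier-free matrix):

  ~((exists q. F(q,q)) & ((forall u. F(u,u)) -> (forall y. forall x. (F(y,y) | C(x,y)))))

forall q. forall u. exists y. exists x. (~F(q,q) | F(u,u) & ~F(y,y) & ~C(x,y))

Rewrite implications/biconditionals: A → B as ¬A ∨ B.
  ~((exists q. F(q,q)) & (~(forall u. F(u,u)) | (forall y. forall x. (F(y,y) | C(x,y)))))
Move each ¬ inward, flipping quantifiers it crosses:
  (forall q. ~F(q,q)) | (forall u. F(u,u)) & (exists y. exists x. (~F(y,y) & ~C(x,y)))
All bound variables are already distinct, so no renaming is needed.
Extract every quantifier outward, since the variables are now distinct and don't occur free across branches:
  forall q. forall u. exists y. exists x. (~F(q,q) | F(u,u) & ~F(y,y) & ~C(x,y))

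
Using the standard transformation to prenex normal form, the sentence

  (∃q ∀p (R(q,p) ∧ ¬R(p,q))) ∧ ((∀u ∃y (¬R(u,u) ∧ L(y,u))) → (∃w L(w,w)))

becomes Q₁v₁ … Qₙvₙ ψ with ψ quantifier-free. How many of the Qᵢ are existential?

3

Rewrite implications/biconditionals: A → B as ¬A ∨ B.
  (∃q ∀p (R(q,p) ∧ ¬R(p,q))) ∧ (¬(∀u ∃y (¬R(u,u) ∧ L(y,u))) ∨ (∃w L(w,w)))
Drive negations inward (¬∀x A ≡ ∃x ¬A, ¬∃x A ≡ ∀x ¬A, De Morgan for ∧/∨):
  (∃q ∀p (R(q,p) ∧ ¬R(p,q))) ∧ ((∃u ∀y (R(u,u) ∨ ¬L(y,u))) ∨ (∃w L(w,w)))
Extract every quantifier outward, since the variables are now distinct and don't occur free across branches:
  ∃q ∀p ∃u ∀y ∃w (R(q,p) ∧ ¬R(p,q) ∧ (R(u,u) ∨ ¬L(y,u) ∨ L(w,w)))
The prefix is ∃q ∀p ∃u ∀y ∃w: 2 universal, 3 existential.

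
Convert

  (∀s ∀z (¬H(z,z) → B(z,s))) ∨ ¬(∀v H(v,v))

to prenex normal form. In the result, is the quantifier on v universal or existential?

existential

Eliminate → and ↔ using ¬ and ∨.
  (∀s ∀z (¬¬H(z,z) ∨ B(z,s))) ∨ ¬(∀v H(v,v))
Push ¬ through the quantifiers and connectives to reach negation normal form:
  (∀s ∀z (H(z,z) ∨ B(z,s))) ∨ (∃v ¬H(v,v))
All bound variables are already distinct, so no renaming is needed.
Finally move all quantifiers to the prefix:
  ∀s ∀z ∃v (H(z,z) ∨ B(z,s) ∨ ¬H(v,v))
The quantifier ∀v sits under an odd number of negations (counting the antecedent side of each →), so it flips to ∃v.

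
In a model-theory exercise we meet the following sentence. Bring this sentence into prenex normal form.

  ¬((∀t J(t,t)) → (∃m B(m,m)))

Eliminate → and ↔ using ¬ and ∨.
  ¬(¬(∀t J(t,t)) ∨ (∃m B(m,m)))
Drive negations inward (¬∀x A ≡ ∃x ¬A, ¬∃x A ≡ ∀x ¬A, De Morgan for ∧/∨):
  (∀t J(t,t)) ∧ (∀m ¬B(m,m))
Pull the quantifiers to the front (each side's bound variable is not free in the other side):
  ∀t ∀m (J(t,t) ∧ ¬B(m,m))

∀t ∀m (J(t,t) ∧ ¬B(m,m))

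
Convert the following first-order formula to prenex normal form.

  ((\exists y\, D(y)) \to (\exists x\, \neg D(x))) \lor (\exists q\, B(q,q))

Rewrite implications/biconditionals: A → B as ¬A ∨ B.
  \neg (\exists y\, D(y)) \lor (\exists x\, \neg D(x)) \lor (\exists q\, B(q,q))
Push ¬ through the quantifiers and connectives to reach negation normal form:
  (\forall y\, \neg D(y)) \lor (\exists x\, \neg D(x)) \lor (\exists q\, B(q,q))
Finally move all quantifiers to the prefix:
  \forall y\, \exists x\, \exists q\, (\neg D(y) \lor \neg D(x) \lor B(q,q))

\forall y\, \exists x\, \exists q\, (\neg D(y) \lor \neg D(x) \lor B(q,q))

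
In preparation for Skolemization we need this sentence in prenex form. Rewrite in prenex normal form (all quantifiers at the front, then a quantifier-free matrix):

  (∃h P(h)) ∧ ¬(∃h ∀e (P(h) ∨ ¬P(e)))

∃h ∀s ∃e (P(h) ∧ ¬P(s) ∧ P(e))

Move each ¬ inward, flipping quantifiers it crosses:
  (∃h P(h)) ∧ (∀h ∃e (¬P(h) ∧ P(e)))
Standardize variables apart so no two quantifiers bind the same name: h↦s.
  (∃h P(h)) ∧ (∀s ∃e (¬P(s) ∧ P(e)))
Finally move all quantifiers to the prefix:
  ∃h ∀s ∃e (P(h) ∧ ¬P(s) ∧ P(e))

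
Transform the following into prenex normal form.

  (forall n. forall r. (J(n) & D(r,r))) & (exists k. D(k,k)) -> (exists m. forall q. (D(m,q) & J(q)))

exists n. exists r. forall k. exists m. forall q. (~J(n) | ~D(r,r) | ~D(k,k) | D(m,q) & J(q))

Eliminate → and ↔ using ¬ and ∨.
  ~((forall n. forall r. (J(n) & D(r,r))) & (exists k. D(k,k))) | (exists m. forall q. (D(m,q) & J(q)))
Push ¬ through the quantifiers and connectives to reach negation normal form:
  (exists n. exists r. (~J(n) | ~D(r,r))) | (forall k. ~D(k,k)) | (exists m. forall q. (D(m,q) & J(q)))
All bound variables are already distinct, so no renaming is needed.
Extract every quantifier outward, since the variables are now distinct and don't occur free across branches:
  exists n. exists r. forall k. exists m. forall q. (~J(n) | ~D(r,r) | ~D(k,k) | D(m,q) & J(q))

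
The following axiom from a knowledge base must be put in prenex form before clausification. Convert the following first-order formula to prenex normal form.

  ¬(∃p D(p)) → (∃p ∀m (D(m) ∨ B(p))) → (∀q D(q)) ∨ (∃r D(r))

∃p ∀z1 ∃m ∀q ∃r (D(p) ∨ ¬D(m) ∧ ¬B(z1) ∨ D(q) ∨ D(r))

Eliminate → and ↔ using ¬ and ∨.
  ¬¬(∃p D(p)) ∨ ¬(∃p ∀m (D(m) ∨ B(p))) ∨ (∀q D(q)) ∨ (∃r D(r))
Drive negations inward (¬∀x A ≡ ∃x ¬A, ¬∃x A ≡ ∀x ¬A, De Morgan for ∧/∨):
  (∃p D(p)) ∨ (∀p ∃m (¬D(m) ∧ ¬B(p))) ∨ (∀q D(q)) ∨ (∃r D(r))
Give each quantifier a distinct variable: p↦z1.
  (∃p D(p)) ∨ (∀z1 ∃m (¬D(m) ∧ ¬B(z1))) ∨ (∀q D(q)) ∨ (∃r D(r))
Extract every quantifier outward, since the variables are now distinct and don't occur free across branches:
  ∃p ∀z1 ∃m ∀q ∃r (D(p) ∨ ¬D(m) ∧ ¬B(z1) ∨ D(q) ∨ D(r))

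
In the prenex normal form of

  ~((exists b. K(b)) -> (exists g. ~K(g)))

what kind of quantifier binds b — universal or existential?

Eliminate → and ↔ using ¬ and ∨.
  ~(~(exists b. K(b)) | (exists g. ~K(g)))
Push ¬ through the quantifiers and connectives to reach negation normal form:
  (exists b. K(b)) & (forall g. K(g))
Finally move all quantifiers to the prefix:
  exists b. forall g. (K(b) & K(g))
The quantifier exists b sits under an even number of negations (counting the antecedent side of each →), so it remains existential.

existential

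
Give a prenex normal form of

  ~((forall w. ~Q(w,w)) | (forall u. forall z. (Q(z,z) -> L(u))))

exists w. exists u. exists z. (Q(w,w) & Q(z,z) & ~L(u))

First replace A → B with ¬A ∨ B.
  ~((forall w. ~Q(w,w)) | (forall u. forall z. (~Q(z,z) | L(u))))
Push ¬ through the quantifiers and connectives to reach negation normal form:
  (exists w. Q(w,w)) & (exists u. exists z. (Q(z,z) & ~L(u)))
All bound variables are already distinct, so no renaming is needed.
Extract every quantifier outward, since the variables are now distinct and don't occur free across branches:
  exists w. exists u. exists z. (Q(w,w) & Q(z,z) & ~L(u))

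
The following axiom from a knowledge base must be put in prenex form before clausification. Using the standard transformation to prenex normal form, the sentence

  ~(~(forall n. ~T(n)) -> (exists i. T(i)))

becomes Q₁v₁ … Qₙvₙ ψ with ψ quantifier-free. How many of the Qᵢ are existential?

Rewrite implications/biconditionals: A → B as ¬A ∨ B.
  ~(~~(forall n. ~T(n)) | (exists i. T(i)))
Drive negations inward (¬∀x A ≡ ∃x ¬A, ¬∃x A ≡ ∀x ¬A, De Morgan for ∧/∨):
  (exists n. T(n)) & (forall i. ~T(i))
Finally move all quantifiers to the prefix:
  exists n. forall i. (T(n) & ~T(i))
The prefix is exists n forall i: 1 universal, 1 existential.

1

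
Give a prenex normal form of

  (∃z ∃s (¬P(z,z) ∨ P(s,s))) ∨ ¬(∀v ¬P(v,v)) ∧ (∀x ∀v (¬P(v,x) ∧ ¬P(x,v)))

∃z ∃s ∃v ∀x ∀a (¬P(z,z) ∨ P(s,s) ∨ P(v,v) ∧ ¬P(a,x) ∧ ¬P(x,a))

Move each ¬ inward, flipping quantifiers it crosses:
  (∃z ∃s (¬P(z,z) ∨ P(s,s))) ∨ (∃v P(v,v)) ∧ (∀x ∀v (¬P(v,x) ∧ ¬P(x,v)))
Give each quantifier a distinct variable: v↦a.
  (∃z ∃s (¬P(z,z) ∨ P(s,s))) ∨ (∃v P(v,v)) ∧ (∀x ∀a (¬P(a,x) ∧ ¬P(x,a)))
Pull the quantifiers to the front (each side's bound variable is not free in the other side):
  ∃z ∃s ∃v ∀x ∀a (¬P(z,z) ∨ P(s,s) ∨ P(v,v) ∧ ¬P(a,x) ∧ ¬P(x,a))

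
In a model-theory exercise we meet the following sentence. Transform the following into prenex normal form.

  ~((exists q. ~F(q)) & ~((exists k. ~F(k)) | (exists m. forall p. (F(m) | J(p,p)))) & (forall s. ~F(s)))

Move each ¬ inward, flipping quantifiers it crosses:
  (forall q. F(q)) | (exists k. ~F(k)) | (exists m. forall p. (F(m) | J(p,p))) | (exists s. F(s))
All bound variables are already distinct, so no renaming is needed.
Pull the quantifiers to the front (each side's bound variable is not free in the other side):
  forall q. exists k. exists m. forall p. exists s. (F(q) | ~F(k) | F(m) | J(p,p) | F(s))

forall q. exists k. exists m. forall p. exists s. (F(q) | ~F(k) | F(m) | J(p,p) | F(s))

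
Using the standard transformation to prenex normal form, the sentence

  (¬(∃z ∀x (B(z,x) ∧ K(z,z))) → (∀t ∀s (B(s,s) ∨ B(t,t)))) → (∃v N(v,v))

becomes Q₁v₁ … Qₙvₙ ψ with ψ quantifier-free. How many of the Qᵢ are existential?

4

First replace A → B with ¬A ∨ B.
  ¬(¬¬(∃z ∀x (B(z,x) ∧ K(z,z))) ∨ (∀t ∀s (B(s,s) ∨ B(t,t)))) ∨ (∃v N(v,v))
Push ¬ through the quantifiers and connectives to reach negation normal form:
  (∀z ∃x (¬B(z,x) ∨ ¬K(z,z))) ∧ (∃t ∃s (¬B(s,s) ∧ ¬B(t,t))) ∨ (∃v N(v,v))
Pull the quantifiers to the front (each side's bound variable is not free in the other side):
  ∀z ∃x ∃t ∃s ∃v ((¬B(z,x) ∨ ¬K(z,z)) ∧ ¬B(s,s) ∧ ¬B(t,t) ∨ N(v,v))
The prefix is ∀z ∃x ∃t ∃s ∃v: 1 universal, 4 existential.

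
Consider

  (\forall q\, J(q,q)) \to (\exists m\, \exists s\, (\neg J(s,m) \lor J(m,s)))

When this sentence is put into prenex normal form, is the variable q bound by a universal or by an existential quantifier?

existential

Rewrite implications/biconditionals: A → B as ¬A ∨ B.
  \neg (\forall q\, J(q,q)) \lor (\exists m\, \exists s\, (\neg J(s,m) \lor J(m,s)))
Drive negations inward (¬∀x A ≡ ∃x ¬A, ¬∃x A ≡ ∀x ¬A, De Morgan for ∧/∨):
  (\exists q\, \neg J(q,q)) \lor (\exists m\, \exists s\, (\neg J(s,m) \lor J(m,s)))
Pull the quantifiers to the front (each side's bound variable is not free in the other side):
  \exists q\, \exists m\, \exists s\, (\neg J(q,q) \lor \neg J(s,m) \lor J(m,s))
The quantifier \forall q sits under an odd number of negations (counting the antecedent side of each →), so it flips to \exists q.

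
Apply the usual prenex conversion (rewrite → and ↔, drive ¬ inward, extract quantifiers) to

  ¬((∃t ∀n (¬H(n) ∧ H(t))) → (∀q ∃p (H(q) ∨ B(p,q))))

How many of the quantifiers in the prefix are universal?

First replace A → B with ¬A ∨ B.
  ¬(¬(∃t ∀n (¬H(n) ∧ H(t))) ∨ (∀q ∃p (H(q) ∨ B(p,q))))
Move each ¬ inward, flipping quantifiers it crosses:
  (∃t ∀n (¬H(n) ∧ H(t))) ∧ (∃q ∀p (¬H(q) ∧ ¬B(p,q)))
All bound variables are already distinct, so no renaming is needed.
Pull the quantifiers to the front (each side's bound variable is not free in the other side):
  ∃t ∀n ∃q ∀p (¬H(n) ∧ H(t) ∧ ¬H(q) ∧ ¬B(p,q))
The prefix is ∃t ∀n ∃q ∀p: 2 universal, 2 existential.

2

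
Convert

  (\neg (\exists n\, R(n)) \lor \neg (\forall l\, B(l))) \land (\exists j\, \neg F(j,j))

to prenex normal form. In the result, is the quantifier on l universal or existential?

Push ¬ through the quantifiers and connectives to reach negation normal form:
  ((\forall n\, \neg R(n)) \lor (\exists l\, \neg B(l))) \land (\exists j\, \neg F(j,j))
All bound variables are already distinct, so no renaming is needed.
Pull the quantifiers to the front (each side's bound variable is not free in the other side):
  \forall n\, \exists l\, \exists j\, ((\neg R(n) \lor \neg B(l)) \land \neg F(j,j))
The quantifier \forall l sits under an odd number of negations, so it flips to \exists l.

existential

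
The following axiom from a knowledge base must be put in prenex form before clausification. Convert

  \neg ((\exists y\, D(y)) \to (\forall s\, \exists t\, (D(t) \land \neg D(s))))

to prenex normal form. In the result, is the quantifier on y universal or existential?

existential

First replace A → B with ¬A ∨ B.
  \neg (\neg (\exists y\, D(y)) \lor (\forall s\, \exists t\, (D(t) \land \neg D(s))))
Move each ¬ inward, flipping quantifiers it crosses:
  (\exists y\, D(y)) \land (\exists s\, \forall t\, (\neg D(t) \lor D(s)))
Extract every quantifier outward, since the variables are now distinct and don't occur free across branches:
  \exists y\, \exists s\, \forall t\, (D(y) \land (\neg D(t) \lor D(s)))
The quantifier \exists y sits under an even number of negations (counting the antecedent side of each →), so it remains existential.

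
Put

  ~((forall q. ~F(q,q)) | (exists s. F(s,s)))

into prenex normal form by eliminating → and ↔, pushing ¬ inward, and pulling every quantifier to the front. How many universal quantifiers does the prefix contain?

1

Push ¬ through the quantifiers and connectives to reach negation normal form:
  (exists q. F(q,q)) & (forall s. ~F(s,s))
All bound variables are already distinct, so no renaming is needed.
Extract every quantifier outward, since the variables are now distinct and don't occur free across branches:
  exists q. forall s. (F(q,q) & ~F(s,s))
The prefix is exists q forall s: 1 universal, 1 existential.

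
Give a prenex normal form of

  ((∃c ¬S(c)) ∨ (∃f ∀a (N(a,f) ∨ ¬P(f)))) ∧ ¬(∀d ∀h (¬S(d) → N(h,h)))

∃c ∃f ∀a ∃d ∃h ((¬S(c) ∨ N(a,f) ∨ ¬P(f)) ∧ ¬S(d) ∧ ¬N(h,h))

Rewrite implications/biconditionals: A → B as ¬A ∨ B.
  ((∃c ¬S(c)) ∨ (∃f ∀a (N(a,f) ∨ ¬P(f)))) ∧ ¬(∀d ∀h (¬¬S(d) ∨ N(h,h)))
Move each ¬ inward, flipping quantifiers it crosses:
  ((∃c ¬S(c)) ∨ (∃f ∀a (N(a,f) ∨ ¬P(f)))) ∧ (∃d ∃h (¬S(d) ∧ ¬N(h,h)))
Pull the quantifiers to the front (each side's bound variable is not free in the other side):
  ∃c ∃f ∀a ∃d ∃h ((¬S(c) ∨ N(a,f) ∨ ¬P(f)) ∧ ¬S(d) ∧ ¬N(h,h))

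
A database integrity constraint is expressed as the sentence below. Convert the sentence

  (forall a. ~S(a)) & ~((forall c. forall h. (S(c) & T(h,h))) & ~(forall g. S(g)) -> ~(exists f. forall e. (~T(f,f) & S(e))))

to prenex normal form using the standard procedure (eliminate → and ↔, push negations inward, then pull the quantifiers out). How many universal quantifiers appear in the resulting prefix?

4

Eliminate → and ↔ using ¬ and ∨.
  (forall a. ~S(a)) & ~(~((forall c. forall h. (S(c) & T(h,h))) & ~(forall g. S(g))) | ~(exists f. forall e. (~T(f,f) & S(e))))
Push ¬ through the quantifiers and connectives to reach negation normal form:
  (forall a. ~S(a)) & (forall c. forall h. (S(c) & T(h,h))) & (exists g. ~S(g)) & (exists f. forall e. (~T(f,f) & S(e)))
All bound variables are already distinct, so no renaming is needed.
Pull the quantifiers to the front (each side's bound variable is not free in the other side):
  forall a. forall c. forall h. exists g. exists f. forall e. (~S(a) & S(c) & T(h,h) & ~S(g) & ~T(f,f) & S(e))
The prefix is forall a forall c forall h exists g exists f forall e: 4 universal, 2 existential.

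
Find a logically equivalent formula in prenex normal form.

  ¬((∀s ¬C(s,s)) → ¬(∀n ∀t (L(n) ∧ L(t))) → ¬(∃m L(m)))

Rewrite implications/biconditionals: A → B as ¬A ∨ B.
  ¬(¬(∀s ¬C(s,s)) ∨ ¬¬(∀n ∀t (L(n) ∧ L(t))) ∨ ¬(∃m L(m)))
Move each ¬ inward, flipping quantifiers it crosses:
  (∀s ¬C(s,s)) ∧ (∃n ∃t (¬L(n) ∨ ¬L(t))) ∧ (∃m L(m))
All bound variables are already distinct, so no renaming is needed.
Pull the quantifiers to the front (each side's bound variable is not free in the other side):
  ∀s ∃n ∃t ∃m (¬C(s,s) ∧ (¬L(n) ∨ ¬L(t)) ∧ L(m))

∀s ∃n ∃t ∃m (¬C(s,s) ∧ (¬L(n) ∨ ¬L(t)) ∧ L(m))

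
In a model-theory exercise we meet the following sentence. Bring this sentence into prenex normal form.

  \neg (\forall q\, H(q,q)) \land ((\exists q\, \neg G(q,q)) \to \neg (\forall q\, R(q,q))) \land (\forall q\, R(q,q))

First replace A → B with ¬A ∨ B.
  \neg (\forall q\, H(q,q)) \land (\neg (\exists q\, \neg G(q,q)) \lor \neg (\forall q\, R(q,q))) \land (\forall q\, R(q,q))
Move each ¬ inward, flipping quantifiers it crosses:
  (\exists q\, \neg H(q,q)) \land ((\forall q\, G(q,q)) \lor (\exists q\, \neg R(q,q))) \land (\forall q\, R(q,q))
Rename bound variables to avoid capture: q↦p, q↦y1, q↦z.
  (\exists q\, \neg H(q,q)) \land ((\forall p\, G(p,p)) \lor (\exists y1\, \neg R(y1,y1))) \land (\forall z\, R(z,z))
Finally move all quantifiers to the prefix:
  \exists q\, \forall p\, \exists y1\, \forall z\, (\neg H(q,q) \land (G(p,p) \lor \neg R(y1,y1)) \land R(z,z))

\exists q\, \forall p\, \exists y1\, \forall z\, (\neg H(q,q) \land (G(p,p) \lor \neg R(y1,y1)) \land R(z,z))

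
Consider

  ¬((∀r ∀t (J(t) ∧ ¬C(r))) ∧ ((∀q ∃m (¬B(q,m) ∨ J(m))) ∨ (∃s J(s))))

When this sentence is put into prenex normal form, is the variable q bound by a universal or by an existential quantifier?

existential

Drive negations inward (¬∀x A ≡ ∃x ¬A, ¬∃x A ≡ ∀x ¬A, De Morgan for ∧/∨):
  (∃r ∃t (¬J(t) ∨ C(r))) ∨ (∃q ∀m (B(q,m) ∧ ¬J(m))) ∧ (∀s ¬J(s))
All bound variables are already distinct, so no renaming is needed.
Extract every quantifier outward, since the variables are now distinct and don't occur free across branches:
  ∃r ∃t ∃q ∀m ∀s (¬J(t) ∨ C(r) ∨ B(q,m) ∧ ¬J(m) ∧ ¬J(s))
The quantifier ∀q sits under an odd number of negations, so it flips to ∃q.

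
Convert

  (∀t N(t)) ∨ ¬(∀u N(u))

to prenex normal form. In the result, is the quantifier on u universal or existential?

Drive negations inward (¬∀x A ≡ ∃x ¬A, ¬∃x A ≡ ∀x ¬A, De Morgan for ∧/∨):
  (∀t N(t)) ∨ (∃u ¬N(u))
All bound variables are already distinct, so no renaming is needed.
Pull the quantifiers to the front (each side's bound variable is not free in the other side):
  ∀t ∃u (N(t) ∨ ¬N(u))
The quantifier ∀u sits under an odd number of negations, so it flips to ∃u.

existential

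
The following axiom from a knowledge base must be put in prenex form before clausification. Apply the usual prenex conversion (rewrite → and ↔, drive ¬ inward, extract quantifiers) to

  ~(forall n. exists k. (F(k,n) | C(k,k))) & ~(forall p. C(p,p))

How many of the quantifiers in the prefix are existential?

Push ¬ through the quantifiers and connectives to reach negation normal form:
  (exists n. forall k. (~F(k,n) & ~C(k,k))) & (exists p. ~C(p,p))
All bound variables are already distinct, so no renaming is needed.
Pull the quantifiers to the front (each side's bound variable is not free in the other side):
  exists n. forall k. exists p. (~F(k,n) & ~C(k,k) & ~C(p,p))
The prefix is exists n forall k exists p: 1 universal, 2 existential.

2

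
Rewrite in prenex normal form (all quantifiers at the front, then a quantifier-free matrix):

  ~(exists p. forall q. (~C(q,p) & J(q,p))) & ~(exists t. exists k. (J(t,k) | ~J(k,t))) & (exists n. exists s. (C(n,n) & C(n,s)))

Drive negations inward (¬∀x A ≡ ∃x ¬A, ¬∃x A ≡ ∀x ¬A, De Morgan for ∧/∨):
  (forall p. exists q. (C(q,p) | ~J(q,p))) & (forall t. forall k. (~J(t,k) & J(k,t))) & (exists n. exists s. (C(n,n) & C(n,s)))
Extract every quantifier outward, since the variables are now distinct and don't occur free across branches:
  forall p. exists q. forall t. forall k. exists n. exists s. ((C(q,p) | ~J(q,p)) & ~J(t,k) & J(k,t) & C(n,n) & C(n,s))

forall p. exists q. forall t. forall k. exists n. exists s. ((C(q,p) | ~J(q,p)) & ~J(t,k) & J(k,t) & C(n,n) & C(n,s))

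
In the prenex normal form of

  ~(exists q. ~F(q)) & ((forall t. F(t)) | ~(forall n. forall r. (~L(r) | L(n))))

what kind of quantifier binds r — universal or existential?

existential

Move each ¬ inward, flipping quantifiers it crosses:
  (forall q. F(q)) & ((forall t. F(t)) | (exists n. exists r. (L(r) & ~L(n))))
All bound variables are already distinct, so no renaming is needed.
Pull the quantifiers to the front (each side's bound variable is not free in the other side):
  forall q. forall t. exists n. exists r. (F(q) & (F(t) | L(r) & ~L(n)))
The quantifier forall r sits under an odd number of negations, so it flips to exists r.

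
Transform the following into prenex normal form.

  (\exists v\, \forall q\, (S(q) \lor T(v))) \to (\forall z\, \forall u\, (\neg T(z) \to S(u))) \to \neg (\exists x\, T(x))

\forall v\, \exists q\, \exists z\, \exists u\, \forall x\, (\neg S(q) \land \neg T(v) \lor \neg T(z) \land \neg S(u) \lor \neg T(x))

Eliminate → and ↔ using ¬ and ∨.
  \neg (\exists v\, \forall q\, (S(q) \lor T(v))) \lor \neg (\forall z\, \forall u\, (\neg \neg T(z) \lor S(u))) \lor \neg (\exists x\, T(x))
Push ¬ through the quantifiers and connectives to reach negation normal form:
  (\forall v\, \exists q\, (\neg S(q) \land \neg T(v))) \lor (\exists z\, \exists u\, (\neg T(z) \land \neg S(u))) \lor (\forall x\, \neg T(x))
All bound variables are already distinct, so no renaming is needed.
Extract every quantifier outward, since the variables are now distinct and don't occur free across branches:
  \forall v\, \exists q\, \exists z\, \exists u\, \forall x\, (\neg S(q) \land \neg T(v) \lor \neg T(z) \land \neg S(u) \lor \neg T(x))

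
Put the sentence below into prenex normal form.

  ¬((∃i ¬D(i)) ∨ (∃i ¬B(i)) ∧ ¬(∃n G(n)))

∀i ∀s ∃n (D(i) ∧ (B(s) ∨ G(n)))

Push ¬ through the quantifiers and connectives to reach negation normal form:
  (∀i D(i)) ∧ ((∀i B(i)) ∨ (∃n G(n)))
Rename bound variables to avoid capture: i↦s.
  (∀i D(i)) ∧ ((∀s B(s)) ∨ (∃n G(n)))
Pull the quantifiers to the front (each side's bound variable is not free in the other side):
  ∀i ∀s ∃n (D(i) ∧ (B(s) ∨ G(n)))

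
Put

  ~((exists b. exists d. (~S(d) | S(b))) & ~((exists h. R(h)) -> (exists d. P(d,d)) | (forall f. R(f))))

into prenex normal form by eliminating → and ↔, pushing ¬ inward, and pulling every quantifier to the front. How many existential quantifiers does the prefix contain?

1

Rewrite implications/biconditionals: A → B as ¬A ∨ B.
  ~((exists b. exists d. (~S(d) | S(b))) & ~(~(exists h. R(h)) | (exists d. P(d,d)) | (forall f. R(f))))
Push ¬ through the quantifiers and connectives to reach negation normal form:
  (forall b. forall d. (S(d) & ~S(b))) | (forall h. ~R(h)) | (exists d. P(d,d)) | (forall f. R(f))
Standardize variables apart so no two quantifiers bind the same name: d↦q.
  (forall b. forall d. (S(d) & ~S(b))) | (forall h. ~R(h)) | (exists q. P(q,q)) | (forall f. R(f))
Extract every quantifier outward, since the variables are now distinct and don't occur free across branches:
  forall b. forall d. forall h. exists q. forall f. (S(d) & ~S(b) | ~R(h) | P(q,q) | R(f))
The prefix is forall b forall d forall h exists q forall f: 4 universal, 1 existential.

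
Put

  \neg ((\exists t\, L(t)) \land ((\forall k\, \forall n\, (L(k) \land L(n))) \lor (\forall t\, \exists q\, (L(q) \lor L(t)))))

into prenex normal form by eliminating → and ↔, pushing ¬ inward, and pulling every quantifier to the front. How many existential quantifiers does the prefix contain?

3

Push ¬ through the quantifiers and connectives to reach negation normal form:
  (\forall t\, \neg L(t)) \lor (\exists k\, \exists n\, (\neg L(k) \lor \neg L(n))) \land (\exists t\, \forall q\, (\neg L(q) \land \neg L(t)))
Give each quantifier a distinct variable: t↦b.
  (\forall t\, \neg L(t)) \lor (\exists k\, \exists n\, (\neg L(k) \lor \neg L(n))) \land (\exists b\, \forall q\, (\neg L(q) \land \neg L(b)))
Finally move all quantifiers to the prefix:
  \forall t\, \exists k\, \exists n\, \exists b\, \forall q\, (\neg L(t) \lor (\neg L(k) \lor \neg L(n)) \land \neg L(q) \land \neg L(b))
The prefix is \forall t \exists k \exists n \exists b \forall q: 2 universal, 3 existential.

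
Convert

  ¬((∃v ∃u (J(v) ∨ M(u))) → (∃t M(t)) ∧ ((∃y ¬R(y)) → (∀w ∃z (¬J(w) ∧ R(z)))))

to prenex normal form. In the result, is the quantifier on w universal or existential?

existential

Eliminate → and ↔ using ¬ and ∨.
  ¬(¬(∃v ∃u (J(v) ∨ M(u))) ∨ (∃t M(t)) ∧ (¬(∃y ¬R(y)) ∨ (∀w ∃z (¬J(w) ∧ R(z)))))
Move each ¬ inward, flipping quantifiers it crosses:
  (∃v ∃u (J(v) ∨ M(u))) ∧ ((∀t ¬M(t)) ∨ (∃y ¬R(y)) ∧ (∃w ∀z (J(w) ∨ ¬R(z))))
All bound variables are already distinct, so no renaming is needed.
Finally move all quantifiers to the prefix:
  ∃v ∃u ∀t ∃y ∃w ∀z ((J(v) ∨ M(u)) ∧ (¬M(t) ∨ ¬R(y) ∧ (J(w) ∨ ¬R(z))))
The quantifier ∀w sits under an odd number of negations (counting the antecedent side of each →), so it flips to ∃w.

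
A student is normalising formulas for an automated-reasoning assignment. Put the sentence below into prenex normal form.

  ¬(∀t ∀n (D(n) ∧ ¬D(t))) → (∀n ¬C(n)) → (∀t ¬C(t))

First replace A → B with ¬A ∨ B.
  ¬¬(∀t ∀n (D(n) ∧ ¬D(t))) ∨ ¬(∀n ¬C(n)) ∨ (∀t ¬C(t))
Move each ¬ inward, flipping quantifiers it crosses:
  (∀t ∀n (D(n) ∧ ¬D(t))) ∨ (∃n C(n)) ∨ (∀t ¬C(t))
Standardize variables apart so no two quantifiers bind the same name: n↦u1, t↦u.
  (∀t ∀n (D(n) ∧ ¬D(t))) ∨ (∃u1 C(u1)) ∨ (∀u ¬C(u))
Extract every quantifier outward, since the variables are now distinct and don't occur free across branches:
  ∀t ∀n ∃u1 ∀u (D(n) ∧ ¬D(t) ∨ C(u1) ∨ ¬C(u))

∀t ∀n ∃u1 ∀u (D(n) ∧ ¬D(t) ∨ C(u1) ∨ ¬C(u))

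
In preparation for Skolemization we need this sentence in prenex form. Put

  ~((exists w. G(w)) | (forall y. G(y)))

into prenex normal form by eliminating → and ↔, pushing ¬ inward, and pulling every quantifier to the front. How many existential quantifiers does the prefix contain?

1

Drive negations inward (¬∀x A ≡ ∃x ¬A, ¬∃x A ≡ ∀x ¬A, De Morgan for ∧/∨):
  (forall w. ~G(w)) & (exists y. ~G(y))
Finally move all quantifiers to the prefix:
  forall w. exists y. (~G(w) & ~G(y))
The prefix is forall w exists y: 1 universal, 1 existential.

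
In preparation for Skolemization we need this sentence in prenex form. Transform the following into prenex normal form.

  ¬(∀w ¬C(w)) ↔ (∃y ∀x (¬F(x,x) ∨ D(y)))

∀w ∃y ∀x ∀v ∃z1 ∃u ((¬C(w) ∨ ¬F(x,x) ∨ D(y)) ∧ (F(z1,z1) ∧ ¬D(v) ∨ C(u)))

First replace A → B with ¬A ∨ B; A ↔ B as (¬A ∨ B) ∧ (¬B ∨ A).
  (¬¬(∀w ¬C(w)) ∨ (∃y ∀x (¬F(x,x) ∨ D(y)))) ∧ (¬(∃y ∀x (¬F(x,x) ∨ D(y))) ∨ ¬(∀w ¬C(w)))
Move each ¬ inward, flipping quantifiers it crosses:
  ((∀w ¬C(w)) ∨ (∃y ∀x (¬F(x,x) ∨ D(y)))) ∧ ((∀y ∃x (F(x,x) ∧ ¬D(y))) ∨ (∃w C(w)))
Give each quantifier a distinct variable: y↦v, x↦z1, w↦u.
  ((∀w ¬C(w)) ∨ (∃y ∀x (¬F(x,x) ∨ D(y)))) ∧ ((∀v ∃z1 (F(z1,z1) ∧ ¬D(v))) ∨ (∃u C(u)))
Extract every quantifier outward, since the variables are now distinct and don't occur free across branches:
  ∀w ∃y ∀x ∀v ∃z1 ∃u ((¬C(w) ∨ ¬F(x,x) ∨ D(y)) ∧ (F(z1,z1) ∧ ¬D(v) ∨ C(u)))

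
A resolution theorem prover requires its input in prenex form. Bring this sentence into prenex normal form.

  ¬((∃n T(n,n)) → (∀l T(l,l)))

∃n ∃l (T(n,n) ∧ ¬T(l,l))

First replace A → B with ¬A ∨ B.
  ¬(¬(∃n T(n,n)) ∨ (∀l T(l,l)))
Drive negations inward (¬∀x A ≡ ∃x ¬A, ¬∃x A ≡ ∀x ¬A, De Morgan for ∧/∨):
  (∃n T(n,n)) ∧ (∃l ¬T(l,l))
Extract every quantifier outward, since the variables are now distinct and don't occur free across branches:
  ∃n ∃l (T(n,n) ∧ ¬T(l,l))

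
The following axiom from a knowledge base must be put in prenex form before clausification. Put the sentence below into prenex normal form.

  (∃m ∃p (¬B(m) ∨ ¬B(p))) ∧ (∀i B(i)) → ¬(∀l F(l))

Rewrite implications/biconditionals: A → B as ¬A ∨ B.
  ¬((∃m ∃p (¬B(m) ∨ ¬B(p))) ∧ (∀i B(i))) ∨ ¬(∀l F(l))
Push ¬ through the quantifiers and connectives to reach negation normal form:
  (∀m ∀p (B(m) ∧ B(p))) ∨ (∃i ¬B(i)) ∨ (∃l ¬F(l))
All bound variables are already distinct, so no renaming is needed.
Extract every quantifier outward, since the variables are now distinct and don't occur free across branches:
  ∀m ∀p ∃i ∃l (B(m) ∧ B(p) ∨ ¬B(i) ∨ ¬F(l))

∀m ∀p ∃i ∃l (B(m) ∧ B(p) ∨ ¬B(i) ∨ ¬F(l))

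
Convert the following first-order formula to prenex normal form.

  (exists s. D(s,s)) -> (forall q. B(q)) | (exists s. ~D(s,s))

Rewrite implications/biconditionals: A → B as ¬A ∨ B.
  ~(exists s. D(s,s)) | (forall q. B(q)) | (exists s. ~D(s,s))
Drive negations inward (¬∀x A ≡ ∃x ¬A, ¬∃x A ≡ ∀x ¬A, De Morgan for ∧/∨):
  (forall s. ~D(s,s)) | (forall q. B(q)) | (exists s. ~D(s,s))
Standardize variables apart so no two quantifiers bind the same name: s↦y1.
  (forall s. ~D(s,s)) | (forall q. B(q)) | (exists y1. ~D(y1,y1))
Finally move all quantifiers to the prefix:
  forall s. forall q. exists y1. (~D(s,s) | B(q) | ~D(y1,y1))

forall s. forall q. exists y1. (~D(s,s) | B(q) | ~D(y1,y1))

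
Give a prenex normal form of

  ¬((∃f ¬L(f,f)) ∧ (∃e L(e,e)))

∀f ∀e (L(f,f) ∨ ¬L(e,e))

Move each ¬ inward, flipping quantifiers it crosses:
  (∀f L(f,f)) ∨ (∀e ¬L(e,e))
All bound variables are already distinct, so no renaming is needed.
Finally move all quantifiers to the prefix:
  ∀f ∀e (L(f,f) ∨ ¬L(e,e))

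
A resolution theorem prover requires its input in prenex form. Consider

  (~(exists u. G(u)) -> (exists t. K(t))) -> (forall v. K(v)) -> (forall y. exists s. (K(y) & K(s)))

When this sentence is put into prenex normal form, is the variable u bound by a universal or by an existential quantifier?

Eliminate → and ↔ using ¬ and ∨.
  ~(~~(exists u. G(u)) | (exists t. K(t))) | ~(forall v. K(v)) | (forall y. exists s. (K(y) & K(s)))
Drive negations inward (¬∀x A ≡ ∃x ¬A, ¬∃x A ≡ ∀x ¬A, De Morgan for ∧/∨):
  (forall u. ~G(u)) & (forall t. ~K(t)) | (exists v. ~K(v)) | (forall y. exists s. (K(y) & K(s)))
All bound variables are already distinct, so no renaming is needed.
Pull the quantifiers to the front (each side's bound variable is not free in the other side):
  forall u. forall t. exists v. forall y. exists s. (~G(u) & ~K(t) | ~K(v) | K(y) & K(s))
The quantifier exists u sits under an odd number of negations (counting the antecedent side of each →), so it flips to forall u.

universal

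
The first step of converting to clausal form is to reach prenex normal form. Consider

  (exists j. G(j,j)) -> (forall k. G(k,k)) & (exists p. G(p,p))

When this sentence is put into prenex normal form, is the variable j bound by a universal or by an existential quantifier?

universal

Rewrite implications/biconditionals: A → B as ¬A ∨ B.
  ~(exists j. G(j,j)) | (forall k. G(k,k)) & (exists p. G(p,p))
Push ¬ through the quantifiers and connectives to reach negation normal form:
  (forall j. ~G(j,j)) | (forall k. G(k,k)) & (exists p. G(p,p))
All bound variables are already distinct, so no renaming is needed.
Finally move all quantifiers to the prefix:
  forall j. forall k. exists p. (~G(j,j) | G(k,k) & G(p,p))
The quantifier exists j sits under an odd number of negations (counting the antecedent side of each →), so it flips to forall j.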